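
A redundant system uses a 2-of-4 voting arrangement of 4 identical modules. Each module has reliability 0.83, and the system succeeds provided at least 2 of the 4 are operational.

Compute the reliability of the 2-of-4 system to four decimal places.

0.9829

R = Σ_{i=2}^{4} C(4,i) p^i (1−p)^{4−i} with p = 0.83
C(4,2)·0.83^2·0.17^2 = 0.119455
C(4,3)·0.83^3·0.17^1 = 0.388815
C(4,4)·0.83^4·0.17^0 = 0.474583
Sum = 0.9829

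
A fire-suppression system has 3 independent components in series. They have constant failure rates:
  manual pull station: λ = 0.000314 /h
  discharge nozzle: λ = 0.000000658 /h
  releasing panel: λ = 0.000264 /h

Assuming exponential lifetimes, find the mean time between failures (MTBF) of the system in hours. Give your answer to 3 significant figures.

Series of exponential components: λ_sys = Σ λ_i
λ_sys = 0.000314 + 0.000000658 + 0.000264 = 5.7866e-04 /h
MTBF = 1 / λ_sys = 1730 h

1730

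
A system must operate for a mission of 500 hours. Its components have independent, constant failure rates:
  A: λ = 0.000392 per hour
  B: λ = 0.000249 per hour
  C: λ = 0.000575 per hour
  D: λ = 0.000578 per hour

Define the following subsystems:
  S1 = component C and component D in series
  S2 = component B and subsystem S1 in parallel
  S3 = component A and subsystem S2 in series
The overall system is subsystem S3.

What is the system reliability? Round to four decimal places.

R(A) = exp(−0.000392 × 500) = 0.822012
R(B) = exp(−0.000249 × 500) = 0.882938
R(C) = exp(−0.000575 × 500) = 0.750137
R(D) = exp(−0.000578 × 500) = 0.749012
Series (C and D): 0.750137 × 0.749012 = 0.561862
Parallel (B and [0.561862]): 1 − (1 − 0.882938)(1 − 0.561862) = 0.948711
Series (A and [0.948711]): 0.822012 × 0.948711 = 0.7799

0.7799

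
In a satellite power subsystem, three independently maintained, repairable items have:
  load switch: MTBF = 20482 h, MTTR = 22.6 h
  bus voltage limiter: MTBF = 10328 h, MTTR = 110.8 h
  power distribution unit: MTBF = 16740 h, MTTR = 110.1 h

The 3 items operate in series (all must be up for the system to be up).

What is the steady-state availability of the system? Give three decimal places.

A(load switch) = MTBF/(MTBF+MTTR) = 20482/(20482+22.6) = 0.998898
A(bus voltage limiter) = MTBF/(MTBF+MTTR) = 10328/(10328+110.8) = 0.989386
A(power distribution unit) = MTBF/(MTBF+MTTR) = 16740/(16740+110.1) = 0.993466
Series availability: 0.998898 × 0.989386 × 0.993466 = 0.982

0.982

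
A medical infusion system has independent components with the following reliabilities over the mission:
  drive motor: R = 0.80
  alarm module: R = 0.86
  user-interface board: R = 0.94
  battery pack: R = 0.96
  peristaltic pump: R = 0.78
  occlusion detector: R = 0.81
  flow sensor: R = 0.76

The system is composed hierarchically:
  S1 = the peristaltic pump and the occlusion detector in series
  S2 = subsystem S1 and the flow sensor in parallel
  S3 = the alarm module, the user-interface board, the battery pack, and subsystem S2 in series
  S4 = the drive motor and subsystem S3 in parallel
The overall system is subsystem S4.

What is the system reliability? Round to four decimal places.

0.9415

Series (peristaltic pump and occlusion detector): 0.780000 × 0.810000 = 0.631800
Parallel ([0.631800] and flow sensor): 1 − (1 − 0.631800)(1 − 0.760000) = 0.911632
Series (alarm module, user-interface board, battery pack, and [0.911632]): 0.860000 × 0.940000 × 0.960000 × 0.911632 = 0.707485
Parallel (drive motor and [0.707485]): 1 − (1 − 0.800000)(1 − 0.707485) = 0.9415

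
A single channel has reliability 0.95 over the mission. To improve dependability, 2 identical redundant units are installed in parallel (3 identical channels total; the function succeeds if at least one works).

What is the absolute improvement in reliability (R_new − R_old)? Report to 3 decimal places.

0.050

R_before = 0.95
R_after = 1 − (1 − 0.95)^3 = 1.000
ΔR = 1.000 − 0.95 = 0.050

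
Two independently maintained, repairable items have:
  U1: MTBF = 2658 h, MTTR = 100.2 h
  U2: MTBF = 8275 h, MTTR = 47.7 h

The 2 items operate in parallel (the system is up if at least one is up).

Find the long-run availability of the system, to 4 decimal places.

A(U1) = MTBF/(MTBF+MTTR) = 2658/(2658+100.2) = 0.963672
A(U2) = MTBF/(MTBF+MTTR) = 8275/(8275+47.7) = 0.994269
Parallel availability: 1 − (1 − 0.963672)(1 − 0.994269) = 0.9998

0.9998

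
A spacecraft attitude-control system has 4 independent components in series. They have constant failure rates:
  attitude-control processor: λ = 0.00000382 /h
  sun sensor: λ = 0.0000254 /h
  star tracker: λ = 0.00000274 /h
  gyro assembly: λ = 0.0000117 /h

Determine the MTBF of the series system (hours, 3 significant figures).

Series of exponential components: λ_sys = Σ λ_i
λ_sys = 0.00000382 + 0.0000254 + 0.00000274 + 0.0000117 = 4.3660e-05 /h
MTBF = 1 / λ_sys = 22900 h

22900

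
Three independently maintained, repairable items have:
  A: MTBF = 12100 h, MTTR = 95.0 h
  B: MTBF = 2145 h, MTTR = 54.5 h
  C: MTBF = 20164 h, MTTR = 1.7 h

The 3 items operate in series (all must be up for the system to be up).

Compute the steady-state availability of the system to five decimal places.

A(A) = MTBF/(MTBF+MTTR) = 12100/(12100+95.0) = 0.992210
A(B) = MTBF/(MTBF+MTTR) = 2145/(2145+54.5) = 0.975222
A(C) = MTBF/(MTBF+MTTR) = 20164/(20164+1.7) = 0.999916
Series availability: 0.992210 × 0.975222 × 0.999916 = 0.96754

0.96754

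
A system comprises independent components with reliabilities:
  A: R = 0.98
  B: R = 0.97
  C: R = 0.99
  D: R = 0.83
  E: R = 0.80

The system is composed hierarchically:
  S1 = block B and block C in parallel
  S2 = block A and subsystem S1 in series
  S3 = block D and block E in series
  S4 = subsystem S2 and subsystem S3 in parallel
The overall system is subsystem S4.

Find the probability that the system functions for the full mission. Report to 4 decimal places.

Parallel (B and C): 1 − (1 − 0.970000)(1 − 0.990000) = 0.999700
Series (A and [0.999700]): 0.980000 × 0.999700 = 0.979706
Series (D and E): 0.830000 × 0.800000 = 0.664000
Parallel ([0.979706] and [0.664000]): 1 − (1 − 0.979706)(1 − 0.664000) = 0.9932

0.9932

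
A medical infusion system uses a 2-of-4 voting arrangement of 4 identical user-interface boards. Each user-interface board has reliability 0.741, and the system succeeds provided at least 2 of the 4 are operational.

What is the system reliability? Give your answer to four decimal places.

0.9440

R = Σ_{i=2}^{4} C(4,i) p^i (1−p)^{4−i} with p = 0.741
C(4,2)·0.741^2·0.259^2 = 0.220997
C(4,3)·0.741^3·0.259^1 = 0.421516
C(4,4)·0.741^4·0.259^0 = 0.301490
Sum = 0.9440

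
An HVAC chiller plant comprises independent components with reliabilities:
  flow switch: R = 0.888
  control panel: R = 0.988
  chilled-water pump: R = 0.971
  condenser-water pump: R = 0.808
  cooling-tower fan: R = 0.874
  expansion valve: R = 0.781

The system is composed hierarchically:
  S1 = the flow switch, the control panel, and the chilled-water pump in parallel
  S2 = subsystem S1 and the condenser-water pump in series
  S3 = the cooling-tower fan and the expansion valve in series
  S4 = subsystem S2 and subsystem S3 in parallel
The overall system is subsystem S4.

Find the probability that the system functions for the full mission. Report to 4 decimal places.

0.9390

Parallel (flow switch, control panel, and chilled-water pump): 1 − (1 − 0.888000)(1 − 0.988000)(1 − 0.971000) = 0.999961
Series ([0.999961] and condenser-water pump): 0.999961 × 0.808000 = 0.807968
Series (cooling-tower fan and expansion valve): 0.874000 × 0.781000 = 0.682594
Parallel ([0.807968] and [0.682594]): 1 − (1 − 0.807968)(1 − 0.682594) = 0.9390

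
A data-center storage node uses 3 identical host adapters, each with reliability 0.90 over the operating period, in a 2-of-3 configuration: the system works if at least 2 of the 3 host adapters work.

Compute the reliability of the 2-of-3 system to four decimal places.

0.9720

R = Σ_{i=2}^{3} C(3,i) p^i (1−p)^{3−i} with p = 0.90
C(3,2)·0.90^2·0.10^1 = 0.243000
C(3,3)·0.90^3·0.10^0 = 0.729000
Sum = 0.9720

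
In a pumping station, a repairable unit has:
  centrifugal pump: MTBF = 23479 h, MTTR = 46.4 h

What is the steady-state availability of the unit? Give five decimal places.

A(centrifugal pump) = MTBF/(MTBF+MTTR) = 23479/(23479+46.4) = 0.99803

0.99803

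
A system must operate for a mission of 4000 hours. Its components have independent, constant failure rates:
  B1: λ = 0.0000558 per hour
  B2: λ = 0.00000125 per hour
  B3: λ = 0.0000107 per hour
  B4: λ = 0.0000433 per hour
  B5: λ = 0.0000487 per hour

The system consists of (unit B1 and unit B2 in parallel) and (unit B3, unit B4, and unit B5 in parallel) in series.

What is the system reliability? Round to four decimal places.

R(B1) = exp(−0.0000558 × 4000) = 0.799955
R(B2) = exp(−0.00000125 × 4000) = 0.995012
R(B3) = exp(−0.0000107 × 4000) = 0.958103
R(B4) = exp(−0.0000433 × 4000) = 0.840969
R(B5) = exp(−0.0000487 × 4000) = 0.822999
Parallel (B1 and B2): 1 − (1 − 0.799955)(1 − 0.995012) = 0.999002
Parallel (B3, B4, and B5): 1 − (1 − 0.958103)(1 − 0.840969)(1 − 0.822999) = 0.998821
Series ([0.999002] and [0.998821]): 0.999002 × 0.998821 = 0.9978

0.9978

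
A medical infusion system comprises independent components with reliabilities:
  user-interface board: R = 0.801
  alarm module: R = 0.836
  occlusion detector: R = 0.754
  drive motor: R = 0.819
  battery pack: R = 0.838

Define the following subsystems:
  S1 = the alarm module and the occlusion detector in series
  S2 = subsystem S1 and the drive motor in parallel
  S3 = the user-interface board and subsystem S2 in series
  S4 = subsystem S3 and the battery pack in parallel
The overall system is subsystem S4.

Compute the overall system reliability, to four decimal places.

0.9591

Series (alarm module and occlusion detector): 0.836000 × 0.754000 = 0.630344
Parallel ([0.630344] and drive motor): 1 − (1 − 0.630344)(1 − 0.819000) = 0.933092
Series (user-interface board and [0.933092]): 0.801000 × 0.933092 = 0.747407
Parallel ([0.747407] and battery pack): 1 − (1 − 0.747407)(1 − 0.838000) = 0.9591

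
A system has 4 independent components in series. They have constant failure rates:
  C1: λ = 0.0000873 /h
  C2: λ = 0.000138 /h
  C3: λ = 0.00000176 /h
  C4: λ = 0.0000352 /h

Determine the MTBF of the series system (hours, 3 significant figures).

3810

Series of exponential components: λ_sys = Σ λ_i
λ_sys = 0.0000873 + 0.000138 + 0.00000176 + 0.0000352 = 2.6226e-04 /h
MTBF = 1 / λ_sys = 3810 h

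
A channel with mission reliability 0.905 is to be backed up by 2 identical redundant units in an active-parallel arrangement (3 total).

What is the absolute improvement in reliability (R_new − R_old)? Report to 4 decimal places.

0.0941

R_before = 0.905
R_after = 1 − (1 − 0.905)^3 = 0.9991
ΔR = 0.9991 − 0.905 = 0.0941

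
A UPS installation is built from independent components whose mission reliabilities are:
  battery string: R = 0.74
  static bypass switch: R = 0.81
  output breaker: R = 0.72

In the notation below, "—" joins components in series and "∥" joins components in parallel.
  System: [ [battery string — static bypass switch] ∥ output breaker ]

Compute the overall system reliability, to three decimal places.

Series (battery string and static bypass switch): 0.74000 × 0.81000 = 0.59940
Parallel ([0.59940] and output breaker): 1 − (1 − 0.59940)(1 − 0.72000) = 0.888

0.888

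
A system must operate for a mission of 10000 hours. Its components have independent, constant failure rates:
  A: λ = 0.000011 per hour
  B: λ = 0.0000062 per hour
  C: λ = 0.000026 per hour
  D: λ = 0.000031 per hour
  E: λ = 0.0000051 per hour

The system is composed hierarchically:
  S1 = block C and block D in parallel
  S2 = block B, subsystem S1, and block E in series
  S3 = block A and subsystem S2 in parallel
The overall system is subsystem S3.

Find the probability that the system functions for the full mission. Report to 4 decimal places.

R(A) = exp(−0.000011 × 10000) = 0.895834
R(B) = exp(−0.0000062 × 10000) = 0.939883
R(C) = exp(−0.000026 × 10000) = 0.771052
R(D) = exp(−0.000031 × 10000) = 0.733447
R(E) = exp(−0.0000051 × 10000) = 0.950279
Parallel (C and D): 1 − (1 − 0.771052)(1 − 0.733447) = 0.938973
Series (B, [0.938973], and E): 0.939883 × 0.938973 × 0.950279 = 0.838645
Parallel (A and [0.838645]): 1 − (1 − 0.895834)(1 − 0.838645) = 0.9832

0.9832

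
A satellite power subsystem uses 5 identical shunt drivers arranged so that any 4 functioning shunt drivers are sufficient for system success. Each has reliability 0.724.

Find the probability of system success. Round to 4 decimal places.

R = Σ_{i=4}^{5} C(5,i) p^i (1−p)^{5−i} with p = 0.724
C(5,4)·0.724^4·0.276^1 = 0.379169
C(5,5)·0.724^5·0.276^0 = 0.198927
Sum = 0.5781

0.5781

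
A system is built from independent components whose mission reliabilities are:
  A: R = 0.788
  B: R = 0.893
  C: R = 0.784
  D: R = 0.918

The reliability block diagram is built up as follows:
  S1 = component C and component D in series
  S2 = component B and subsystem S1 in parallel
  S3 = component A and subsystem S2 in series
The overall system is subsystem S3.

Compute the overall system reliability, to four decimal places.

0.7644

Series (C and D): 0.784000 × 0.918000 = 0.719712
Parallel (B and [0.719712]): 1 − (1 − 0.893000)(1 − 0.719712) = 0.970009
Series (A and [0.970009]): 0.788000 × 0.970009 = 0.7644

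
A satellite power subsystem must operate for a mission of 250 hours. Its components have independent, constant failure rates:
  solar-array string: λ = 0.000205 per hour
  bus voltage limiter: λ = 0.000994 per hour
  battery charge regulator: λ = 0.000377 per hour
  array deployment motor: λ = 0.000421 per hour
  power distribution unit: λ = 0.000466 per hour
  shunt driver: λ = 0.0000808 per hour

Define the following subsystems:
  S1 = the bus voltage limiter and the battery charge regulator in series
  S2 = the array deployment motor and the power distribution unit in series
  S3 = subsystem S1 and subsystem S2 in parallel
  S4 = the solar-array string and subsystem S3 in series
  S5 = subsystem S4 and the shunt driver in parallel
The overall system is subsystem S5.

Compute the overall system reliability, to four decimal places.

R(solar-array string) = exp(−0.000205 × 250) = 0.950041
R(bus voltage limiter) = exp(−0.000994 × 250) = 0.779970
R(battery charge regulator) = exp(−0.000377 × 250) = 0.910055
R(array deployment motor) = exp(−0.000421 × 250) = 0.900099
R(power distribution unit) = exp(−0.000466 × 250) = 0.890030
R(shunt driver) = exp(−0.0000808 × 250) = 0.980003
Series (bus voltage limiter and battery charge regulator): 0.779970 × 0.910055 = 0.709816
Series (array deployment motor and power distribution unit): 0.900099 × 0.890030 = 0.801115
Parallel ([0.709816] and [0.801115]): 1 − (1 − 0.709816)(1 − 0.801115) = 0.942287
Series (solar-array string and [0.942287]): 0.950041 × 0.942287 = 0.895211
Parallel ([0.895211] and shunt driver): 1 − (1 − 0.895211)(1 − 0.980003) = 0.9979

0.9979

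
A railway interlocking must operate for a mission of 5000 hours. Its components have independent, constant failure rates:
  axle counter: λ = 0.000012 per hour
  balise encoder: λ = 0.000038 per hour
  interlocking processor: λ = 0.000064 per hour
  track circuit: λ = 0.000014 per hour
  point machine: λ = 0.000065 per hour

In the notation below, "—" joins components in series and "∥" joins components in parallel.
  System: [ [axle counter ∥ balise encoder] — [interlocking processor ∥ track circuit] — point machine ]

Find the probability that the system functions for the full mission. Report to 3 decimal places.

R(axle counter) = exp(−0.000012 × 5000) = 0.94176
R(balise encoder) = exp(−0.000038 × 5000) = 0.82696
R(interlocking processor) = exp(−0.000064 × 5000) = 0.72615
R(track circuit) = exp(−0.000014 × 5000) = 0.93239
R(point machine) = exp(−0.000065 × 5000) = 0.72253
Parallel (axle counter and balise encoder): 1 − (1 − 0.94176)(1 − 0.82696) = 0.98992
Parallel (interlocking processor and track circuit): 1 − (1 − 0.72615)(1 − 0.93239) = 0.98149
Series ([0.98992], [0.98149], and point machine): 0.98992 × 0.98149 × 0.72253 = 0.702

0.702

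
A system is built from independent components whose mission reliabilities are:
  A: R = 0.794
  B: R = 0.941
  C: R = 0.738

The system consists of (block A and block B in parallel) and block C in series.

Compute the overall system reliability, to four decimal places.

Parallel (A and B): 1 − (1 − 0.794000)(1 − 0.941000) = 0.987846
Series ([0.987846] and C): 0.987846 × 0.738000 = 0.7290

0.7290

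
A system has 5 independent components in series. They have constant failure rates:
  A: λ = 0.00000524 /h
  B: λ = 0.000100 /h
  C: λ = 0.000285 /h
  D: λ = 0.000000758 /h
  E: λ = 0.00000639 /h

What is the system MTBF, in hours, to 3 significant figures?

2520

Series of exponential components: λ_sys = Σ λ_i
λ_sys = 0.00000524 + 0.000100 + 0.000285 + 0.000000758 + 0.00000639 = 3.9739e-04 /h
MTBF = 1 / λ_sys = 2520 h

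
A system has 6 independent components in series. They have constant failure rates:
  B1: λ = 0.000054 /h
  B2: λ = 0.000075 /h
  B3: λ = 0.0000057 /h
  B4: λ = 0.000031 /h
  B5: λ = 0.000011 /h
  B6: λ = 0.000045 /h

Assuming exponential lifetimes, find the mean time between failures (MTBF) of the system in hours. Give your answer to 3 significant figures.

Series of exponential components: λ_sys = Σ λ_i
λ_sys = 0.000054 + 0.000075 + 0.0000057 + 0.000031 + 0.000011 + 0.000045 = 2.2170e-04 /h
MTBF = 1 / λ_sys = 4510 h

4510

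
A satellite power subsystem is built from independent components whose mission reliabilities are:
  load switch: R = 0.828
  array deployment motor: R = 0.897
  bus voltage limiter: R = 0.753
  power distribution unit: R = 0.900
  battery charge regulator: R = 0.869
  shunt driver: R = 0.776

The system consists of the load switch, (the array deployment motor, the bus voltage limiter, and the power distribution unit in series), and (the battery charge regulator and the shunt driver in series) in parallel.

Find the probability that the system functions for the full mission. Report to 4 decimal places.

0.9780

Series (array deployment motor, bus voltage limiter, and power distribution unit): 0.897000 × 0.753000 × 0.900000 = 0.607897
Series (battery charge regulator and shunt driver): 0.869000 × 0.776000 = 0.674344
Parallel (load switch, [0.607897], and [0.674344]): 1 − (1 − 0.828000)(1 − 0.607897)(1 − 0.674344) = 0.9780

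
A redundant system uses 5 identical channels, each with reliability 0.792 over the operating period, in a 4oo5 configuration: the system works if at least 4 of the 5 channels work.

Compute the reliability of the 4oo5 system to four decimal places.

R = Σ_{i=4}^{5} C(5,i) p^i (1−p)^{5−i} with p = 0.792
C(5,4)·0.792^4·0.208^1 = 0.409199
C(5,5)·0.792^5·0.208^0 = 0.311620
Sum = 0.7208

0.7208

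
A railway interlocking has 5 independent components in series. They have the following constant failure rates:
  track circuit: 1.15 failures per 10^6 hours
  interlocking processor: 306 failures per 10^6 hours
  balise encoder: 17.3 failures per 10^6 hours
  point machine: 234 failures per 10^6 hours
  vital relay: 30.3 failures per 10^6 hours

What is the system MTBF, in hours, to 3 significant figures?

1700

Series of exponential components: λ_sys = Σ λ_i
λ_sys = 0.00000115 + 0.000306 + 0.0000173 + 0.000234 + 0.0000303 = 5.8875e-04 /h
MTBF = 1 / λ_sys = 1700 h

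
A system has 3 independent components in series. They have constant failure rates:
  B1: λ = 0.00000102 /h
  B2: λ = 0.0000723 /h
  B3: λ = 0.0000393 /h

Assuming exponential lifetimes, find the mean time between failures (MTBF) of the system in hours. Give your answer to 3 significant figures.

Series of exponential components: λ_sys = Σ λ_i
λ_sys = 0.00000102 + 0.0000723 + 0.0000393 = 1.1262e-04 /h
MTBF = 1 / λ_sys = 8880 h

8880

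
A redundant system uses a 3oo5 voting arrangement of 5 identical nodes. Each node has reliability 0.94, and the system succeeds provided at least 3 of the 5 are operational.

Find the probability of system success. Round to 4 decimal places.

R = Σ_{i=3}^{5} C(5,i) p^i (1−p)^{5−i} with p = 0.94
C(5,3)·0.94^3·0.06^2 = 0.029901
C(5,4)·0.94^4·0.06^1 = 0.234225
C(5,5)·0.94^5·0.06^0 = 0.733904
Sum = 0.9980

0.9980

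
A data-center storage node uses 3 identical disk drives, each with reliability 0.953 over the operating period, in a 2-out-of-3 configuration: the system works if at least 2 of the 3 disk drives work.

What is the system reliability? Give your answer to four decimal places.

0.9936

R = Σ_{i=2}^{3} C(3,i) p^i (1−p)^{3−i} with p = 0.953
C(3,2)·0.953^2·0.047^1 = 0.128057
C(3,3)·0.953^3·0.047^0 = 0.865523
Sum = 0.9936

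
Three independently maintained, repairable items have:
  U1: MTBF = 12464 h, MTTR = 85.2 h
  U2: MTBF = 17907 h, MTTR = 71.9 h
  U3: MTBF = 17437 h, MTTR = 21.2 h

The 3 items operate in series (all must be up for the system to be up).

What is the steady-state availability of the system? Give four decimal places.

A(U1) = MTBF/(MTBF+MTTR) = 12464/(12464+85.2) = 0.993211
A(U2) = MTBF/(MTBF+MTTR) = 17907/(17907+71.9) = 0.996001
A(U3) = MTBF/(MTBF+MTTR) = 17437/(17437+21.2) = 0.998786
Series availability: 0.993211 × 0.996001 × 0.998786 = 0.9880

0.9880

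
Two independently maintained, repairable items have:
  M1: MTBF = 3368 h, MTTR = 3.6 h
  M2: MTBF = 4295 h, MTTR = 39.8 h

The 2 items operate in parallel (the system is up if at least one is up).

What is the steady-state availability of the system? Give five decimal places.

A(M1) = MTBF/(MTBF+MTTR) = 3368/(3368+3.6) = 0.998932
A(M2) = MTBF/(MTBF+MTTR) = 4295/(4295+39.8) = 0.990818
Parallel availability: 1 − (1 − 0.998932)(1 − 0.990818) = 0.99999

0.99999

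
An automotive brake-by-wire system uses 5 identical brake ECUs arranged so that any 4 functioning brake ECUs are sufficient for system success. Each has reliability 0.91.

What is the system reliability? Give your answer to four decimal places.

0.9326

R = Σ_{i=4}^{5} C(5,i) p^i (1−p)^{5−i} with p = 0.91
C(5,4)·0.91^4·0.09^1 = 0.308587
C(5,5)·0.91^5·0.09^0 = 0.624032
Sum = 0.9326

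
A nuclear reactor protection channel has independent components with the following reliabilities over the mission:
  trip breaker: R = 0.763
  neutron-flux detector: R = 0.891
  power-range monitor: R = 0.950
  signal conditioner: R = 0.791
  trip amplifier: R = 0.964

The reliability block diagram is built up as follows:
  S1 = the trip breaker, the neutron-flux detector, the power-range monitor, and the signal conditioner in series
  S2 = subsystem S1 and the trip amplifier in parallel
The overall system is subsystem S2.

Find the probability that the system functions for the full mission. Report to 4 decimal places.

0.9824

Series (trip breaker, neutron-flux detector, power-range monitor, and signal conditioner): 0.763000 × 0.891000 × 0.950000 × 0.791000 = 0.510861
Parallel ([0.510861] and trip amplifier): 1 − (1 − 0.510861)(1 − 0.964000) = 0.9824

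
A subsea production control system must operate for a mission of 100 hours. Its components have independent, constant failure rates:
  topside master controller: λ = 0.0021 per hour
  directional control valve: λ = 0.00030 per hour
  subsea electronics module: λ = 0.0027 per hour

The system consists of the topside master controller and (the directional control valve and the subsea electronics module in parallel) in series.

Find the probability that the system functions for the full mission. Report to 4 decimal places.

0.8049

R(topside master controller) = exp(−0.0021 × 100) = 0.810584
R(directional control valve) = exp(−0.00030 × 100) = 0.970446
R(subsea electronics module) = exp(−0.0027 × 100) = 0.763379
Parallel (directional control valve and subsea electronics module): 1 − (1 − 0.970446)(1 − 0.763379) = 0.993007
Series (topside master controller and [0.993007]): 0.810584 × 0.993007 = 0.8049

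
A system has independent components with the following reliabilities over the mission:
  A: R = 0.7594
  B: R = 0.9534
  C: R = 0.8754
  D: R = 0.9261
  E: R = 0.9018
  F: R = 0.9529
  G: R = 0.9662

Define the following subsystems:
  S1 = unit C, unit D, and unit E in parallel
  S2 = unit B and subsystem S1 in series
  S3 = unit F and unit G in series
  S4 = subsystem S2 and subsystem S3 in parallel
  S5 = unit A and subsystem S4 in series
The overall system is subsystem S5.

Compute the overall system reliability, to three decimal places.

0.757

Parallel (C, D, and E): 1 − (1 − 0.87540)(1 − 0.92610)(1 − 0.90180) = 0.99910
Series (B and [0.99910]): 0.95340 × 0.99910 = 0.95254
Series (F and G): 0.95290 × 0.96620 = 0.92069
Parallel ([0.95254] and [0.92069]): 1 − (1 − 0.95254)(1 − 0.92069) = 0.99624
Series (A and [0.99624]): 0.75940 × 0.99624 = 0.757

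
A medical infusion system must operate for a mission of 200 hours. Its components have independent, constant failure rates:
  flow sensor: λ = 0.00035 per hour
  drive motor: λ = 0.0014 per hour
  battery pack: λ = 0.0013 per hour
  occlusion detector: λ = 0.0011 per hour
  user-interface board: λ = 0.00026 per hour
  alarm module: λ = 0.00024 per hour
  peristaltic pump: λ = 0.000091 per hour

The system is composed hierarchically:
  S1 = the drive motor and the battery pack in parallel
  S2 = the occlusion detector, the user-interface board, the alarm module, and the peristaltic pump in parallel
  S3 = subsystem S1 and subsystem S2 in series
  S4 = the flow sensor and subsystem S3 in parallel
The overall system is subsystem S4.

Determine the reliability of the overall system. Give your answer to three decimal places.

0.996

R(flow sensor) = exp(−0.00035 × 200) = 0.93239
R(drive motor) = exp(−0.0014 × 200) = 0.75578
R(battery pack) = exp(−0.0013 × 200) = 0.77105
R(occlusion detector) = exp(−0.0011 × 200) = 0.80252
R(user-interface board) = exp(−0.00026 × 200) = 0.94933
R(alarm module) = exp(−0.00024 × 200) = 0.95313
R(peristaltic pump) = exp(−0.000091 × 200) = 0.98196
Parallel (drive motor and battery pack): 1 − (1 − 0.75578)(1 − 0.77105) = 0.94409
Parallel (occlusion detector, user-interface board, alarm module, and peristaltic pump): 1 − (1 − 0.80252)(1 − 0.94933)(1 − 0.95313)(1 − 0.98196) = 0.99999
Series ([0.94409] and [0.99999]): 0.94409 × 0.99999 = 0.94408
Parallel (flow sensor and [0.94408]): 1 − (1 − 0.93239)(1 − 0.94408) = 0.996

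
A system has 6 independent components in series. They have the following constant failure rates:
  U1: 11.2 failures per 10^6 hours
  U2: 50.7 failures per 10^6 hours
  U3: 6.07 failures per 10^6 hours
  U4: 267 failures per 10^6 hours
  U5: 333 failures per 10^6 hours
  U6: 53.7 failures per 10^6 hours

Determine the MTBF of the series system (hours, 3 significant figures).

Series of exponential components: λ_sys = Σ λ_i
λ_sys = 0.0000112 + 0.0000507 + 0.00000607 + 0.000267 + 0.000333 + 0.0000537 = 7.2167e-04 /h
MTBF = 1 / λ_sys = 1390 h

1390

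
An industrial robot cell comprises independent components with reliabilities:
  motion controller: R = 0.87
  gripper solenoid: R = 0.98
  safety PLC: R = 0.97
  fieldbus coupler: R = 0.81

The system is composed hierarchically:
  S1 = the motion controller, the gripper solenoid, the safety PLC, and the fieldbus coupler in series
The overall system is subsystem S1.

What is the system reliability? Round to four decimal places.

Series (motion controller, gripper solenoid, safety PLC, and fieldbus coupler): 0.870000 × 0.980000 × 0.970000 × 0.810000 = 0.6699

0.6699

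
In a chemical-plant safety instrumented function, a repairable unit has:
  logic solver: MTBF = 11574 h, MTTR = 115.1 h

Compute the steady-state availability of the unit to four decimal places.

0.9902

A(logic solver) = MTBF/(MTBF+MTTR) = 11574/(11574+115.1) = 0.9902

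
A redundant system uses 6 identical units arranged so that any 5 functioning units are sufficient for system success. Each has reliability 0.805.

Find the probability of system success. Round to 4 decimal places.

0.6676

R = Σ_{i=5}^{6} C(6,i) p^i (1−p)^{6−i} with p = 0.805
C(6,5)·0.805^5·0.195^1 = 0.395517
C(6,6)·0.805^6·0.195^0 = 0.272129
Sum = 0.6676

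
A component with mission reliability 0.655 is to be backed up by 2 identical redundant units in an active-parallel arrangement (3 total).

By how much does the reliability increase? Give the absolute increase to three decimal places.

0.304

R_before = 0.655
R_after = 1 − (1 − 0.655)^3 = 0.959
ΔR = 0.959 − 0.655 = 0.304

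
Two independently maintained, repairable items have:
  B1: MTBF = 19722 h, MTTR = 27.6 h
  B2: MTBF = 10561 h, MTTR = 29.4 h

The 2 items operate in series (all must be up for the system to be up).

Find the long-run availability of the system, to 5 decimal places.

0.99583

A(B1) = MTBF/(MTBF+MTTR) = 19722/(19722+27.6) = 0.998603
A(B2) = MTBF/(MTBF+MTTR) = 10561/(10561+29.4) = 0.997224
Series availability: 0.998603 × 0.997224 = 0.99583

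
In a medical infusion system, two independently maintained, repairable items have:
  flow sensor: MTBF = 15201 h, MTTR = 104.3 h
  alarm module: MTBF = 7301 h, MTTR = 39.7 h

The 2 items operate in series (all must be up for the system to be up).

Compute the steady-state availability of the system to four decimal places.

0.9878

A(flow sensor) = MTBF/(MTBF+MTTR) = 15201/(15201+104.3) = 0.993185
A(alarm module) = MTBF/(MTBF+MTTR) = 7301/(7301+39.7) = 0.994592
Series availability: 0.993185 × 0.994592 = 0.9878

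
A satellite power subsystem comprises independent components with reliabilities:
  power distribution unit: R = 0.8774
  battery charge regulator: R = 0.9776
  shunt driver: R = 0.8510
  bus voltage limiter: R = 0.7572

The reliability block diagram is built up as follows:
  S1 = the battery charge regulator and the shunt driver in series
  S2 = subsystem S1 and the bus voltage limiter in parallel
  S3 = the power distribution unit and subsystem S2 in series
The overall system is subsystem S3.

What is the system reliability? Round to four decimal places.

Series (battery charge regulator and shunt driver): 0.977600 × 0.851000 = 0.831938
Parallel ([0.831938] and bus voltage limiter): 1 − (1 − 0.831938)(1 − 0.757200) = 0.959195
Series (power distribution unit and [0.959195]): 0.877400 × 0.959195 = 0.8416

0.8416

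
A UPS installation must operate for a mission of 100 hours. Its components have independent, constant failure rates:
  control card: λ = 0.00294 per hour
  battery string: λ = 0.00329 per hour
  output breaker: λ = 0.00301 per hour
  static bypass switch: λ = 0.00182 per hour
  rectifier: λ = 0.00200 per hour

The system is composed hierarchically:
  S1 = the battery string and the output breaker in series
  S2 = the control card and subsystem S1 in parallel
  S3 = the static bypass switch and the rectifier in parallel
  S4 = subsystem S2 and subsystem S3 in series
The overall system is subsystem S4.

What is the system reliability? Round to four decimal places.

R(control card) = exp(−0.00294 × 100) = 0.745276
R(battery string) = exp(−0.00329 × 100) = 0.719643
R(output breaker) = exp(−0.00301 × 100) = 0.740078
R(static bypass switch) = exp(−0.00182 × 100) = 0.833601
R(rectifier) = exp(−0.00200 × 100) = 0.818731
Series (battery string and output breaker): 0.719643 × 0.740078 = 0.532592
Parallel (control card and [0.532592]): 1 − (1 − 0.745276)(1 − 0.532592) = 0.880940
Parallel (static bypass switch and rectifier): 1 − (1 − 0.833601)(1 − 0.818731) = 0.969837
Series ([0.880940] and [0.969837]): 0.880940 × 0.969837 = 0.8544

0.8544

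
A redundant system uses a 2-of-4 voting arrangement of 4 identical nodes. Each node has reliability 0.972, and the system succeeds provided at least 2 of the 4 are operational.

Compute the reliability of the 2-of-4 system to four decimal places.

0.9999

R = Σ_{i=2}^{4} C(4,i) p^i (1−p)^{4−i} with p = 0.972
C(4,2)·0.972^2·0.028^2 = 0.004444
C(4,3)·0.972^3·0.028^1 = 0.102853
C(4,4)·0.972^4·0.028^0 = 0.892617
Sum = 0.9999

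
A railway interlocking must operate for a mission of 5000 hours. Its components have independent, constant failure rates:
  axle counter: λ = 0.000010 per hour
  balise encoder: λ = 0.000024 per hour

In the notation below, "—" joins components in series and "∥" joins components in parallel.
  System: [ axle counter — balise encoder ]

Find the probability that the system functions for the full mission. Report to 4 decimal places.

R(axle counter) = exp(−0.000010 × 5000) = 0.951229
R(balise encoder) = exp(−0.000024 × 5000) = 0.886920
Series (axle counter and balise encoder): 0.951229 × 0.886920 = 0.8437

0.8437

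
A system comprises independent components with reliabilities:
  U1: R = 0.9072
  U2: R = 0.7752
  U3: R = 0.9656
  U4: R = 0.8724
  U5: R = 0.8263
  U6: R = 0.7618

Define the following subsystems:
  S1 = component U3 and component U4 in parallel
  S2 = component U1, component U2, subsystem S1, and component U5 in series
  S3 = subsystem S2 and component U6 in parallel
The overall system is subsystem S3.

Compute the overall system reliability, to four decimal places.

0.8996

Parallel (U3 and U4): 1 − (1 − 0.965600)(1 − 0.872400) = 0.995611
Series (U1, U2, [0.995611], and U5): 0.907200 × 0.775200 × 0.995611 × 0.826300 = 0.578554
Parallel ([0.578554] and U6): 1 − (1 − 0.578554)(1 − 0.761800) = 0.8996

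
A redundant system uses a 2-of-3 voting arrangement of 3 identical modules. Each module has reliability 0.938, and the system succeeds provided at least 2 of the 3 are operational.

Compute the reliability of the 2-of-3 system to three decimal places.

R = Σ_{i=2}^{3} C(3,i) p^i (1−p)^{3−i} with p = 0.938
C(3,2)·0.938^2·0.062^1 = 0.16365
C(3,3)·0.938^3·0.062^0 = 0.82529
Sum = 0.989

0.989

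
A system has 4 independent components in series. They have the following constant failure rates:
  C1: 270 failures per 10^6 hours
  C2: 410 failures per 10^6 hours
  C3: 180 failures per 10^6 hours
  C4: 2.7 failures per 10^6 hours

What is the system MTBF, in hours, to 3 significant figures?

Series of exponential components: λ_sys = Σ λ_i
λ_sys = 0.00027 + 0.00041 + 0.00018 + 0.0000027 = 8.6270e-04 /h
MTBF = 1 / λ_sys = 1160 h

1160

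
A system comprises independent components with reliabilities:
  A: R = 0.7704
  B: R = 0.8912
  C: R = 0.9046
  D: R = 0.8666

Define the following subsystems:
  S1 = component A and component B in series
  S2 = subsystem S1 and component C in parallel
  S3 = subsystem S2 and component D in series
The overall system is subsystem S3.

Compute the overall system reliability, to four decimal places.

Series (A and B): 0.770400 × 0.891200 = 0.686580
Parallel ([0.686580] and C): 1 − (1 − 0.686580)(1 − 0.904600) = 0.970100
Series ([0.970100] and D): 0.970100 × 0.866600 = 0.8407

0.8407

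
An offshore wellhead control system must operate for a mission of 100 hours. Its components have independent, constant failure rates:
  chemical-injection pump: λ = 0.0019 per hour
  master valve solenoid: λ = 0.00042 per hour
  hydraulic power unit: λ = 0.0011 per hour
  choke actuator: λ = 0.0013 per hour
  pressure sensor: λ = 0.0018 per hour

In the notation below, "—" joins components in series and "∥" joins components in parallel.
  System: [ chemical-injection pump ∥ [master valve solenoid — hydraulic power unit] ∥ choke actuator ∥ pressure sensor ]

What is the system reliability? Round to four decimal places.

R(chemical-injection pump) = exp(−0.0019 × 100) = 0.826959
R(master valve solenoid) = exp(−0.00042 × 100) = 0.958870
R(hydraulic power unit) = exp(−0.0011 × 100) = 0.895834
R(choke actuator) = exp(−0.0013 × 100) = 0.878095
R(pressure sensor) = exp(−0.0018 × 100) = 0.835270
Series (master valve solenoid and hydraulic power unit): 0.958870 × 0.895834 = 0.858988
Parallel (chemical-injection pump, [0.858988], choke actuator, and pressure sensor): 1 − (1 − 0.826959)(1 − 0.858988)(1 − 0.878095)(1 − 0.835270) = 0.9995

0.9995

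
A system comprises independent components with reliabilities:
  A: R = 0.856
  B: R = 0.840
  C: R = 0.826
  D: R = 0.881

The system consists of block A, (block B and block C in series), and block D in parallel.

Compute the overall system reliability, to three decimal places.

0.995

Series (B and C): 0.84000 × 0.82600 = 0.69384
Parallel (A, [0.69384], and D): 1 − (1 − 0.85600)(1 − 0.69384)(1 − 0.88100) = 0.995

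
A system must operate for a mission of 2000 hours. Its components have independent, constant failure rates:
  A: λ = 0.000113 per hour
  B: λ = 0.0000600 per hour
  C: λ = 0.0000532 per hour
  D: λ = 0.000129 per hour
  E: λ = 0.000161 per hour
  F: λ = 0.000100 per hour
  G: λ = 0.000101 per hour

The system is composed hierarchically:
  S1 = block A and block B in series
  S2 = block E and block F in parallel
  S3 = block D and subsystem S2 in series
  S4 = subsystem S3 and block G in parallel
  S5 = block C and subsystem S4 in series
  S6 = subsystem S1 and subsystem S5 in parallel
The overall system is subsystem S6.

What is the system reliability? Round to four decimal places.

0.9577

R(A) = exp(−0.000113 × 2000) = 0.797718
R(B) = exp(−0.0000600 × 2000) = 0.886920
R(C) = exp(−0.0000532 × 2000) = 0.899065
R(D) = exp(−0.000129 × 2000) = 0.772595
R(E) = exp(−0.000161 × 2000) = 0.724698
R(F) = exp(−0.000100 × 2000) = 0.818731
R(G) = exp(−0.000101 × 2000) = 0.817095
Series (A and B): 0.797718 × 0.886920 = 0.707512
Parallel (E and F): 1 − (1 − 0.724698)(1 − 0.818731) = 0.950096
Series (D and [0.950096]): 0.772595 × 0.950096 = 0.734039
Parallel ([0.734039] and G): 1 − (1 − 0.734039)(1 − 0.817095) = 0.951354
Series (C and [0.951354]): 0.899065 × 0.951354 = 0.855329
Parallel ([0.707512] and [0.855329]): 1 − (1 − 0.707512)(1 − 0.855329) = 0.9577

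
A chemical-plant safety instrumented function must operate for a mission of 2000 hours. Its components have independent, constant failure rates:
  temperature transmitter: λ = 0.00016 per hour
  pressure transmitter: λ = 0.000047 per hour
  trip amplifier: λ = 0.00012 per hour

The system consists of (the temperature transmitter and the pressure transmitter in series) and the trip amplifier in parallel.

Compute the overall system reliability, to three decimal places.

R(temperature transmitter) = exp(−0.00016 × 2000) = 0.72615
R(pressure transmitter) = exp(−0.000047 × 2000) = 0.91028
R(trip amplifier) = exp(−0.00012 × 2000) = 0.78663
Series (temperature transmitter and pressure transmitter): 0.72615 × 0.91028 = 0.66100
Parallel ([0.66100] and trip amplifier): 1 − (1 − 0.66100)(1 − 0.78663) = 0.928

0.928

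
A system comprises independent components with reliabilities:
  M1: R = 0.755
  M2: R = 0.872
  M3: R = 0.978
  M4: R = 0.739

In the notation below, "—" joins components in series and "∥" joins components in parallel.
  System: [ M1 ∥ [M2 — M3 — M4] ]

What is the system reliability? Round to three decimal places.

0.909

Series (M2, M3, and M4): 0.87200 × 0.97800 × 0.73900 = 0.63023
Parallel (M1 and [0.63023]): 1 − (1 − 0.75500)(1 − 0.63023) = 0.909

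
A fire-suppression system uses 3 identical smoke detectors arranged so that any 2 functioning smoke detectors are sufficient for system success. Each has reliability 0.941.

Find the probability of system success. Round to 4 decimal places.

0.9900

R = Σ_{i=2}^{3} C(3,i) p^i (1−p)^{3−i} with p = 0.941
C(3,2)·0.941^2·0.059^1 = 0.156730
C(3,3)·0.941^3·0.059^0 = 0.833238
Sum = 0.9900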